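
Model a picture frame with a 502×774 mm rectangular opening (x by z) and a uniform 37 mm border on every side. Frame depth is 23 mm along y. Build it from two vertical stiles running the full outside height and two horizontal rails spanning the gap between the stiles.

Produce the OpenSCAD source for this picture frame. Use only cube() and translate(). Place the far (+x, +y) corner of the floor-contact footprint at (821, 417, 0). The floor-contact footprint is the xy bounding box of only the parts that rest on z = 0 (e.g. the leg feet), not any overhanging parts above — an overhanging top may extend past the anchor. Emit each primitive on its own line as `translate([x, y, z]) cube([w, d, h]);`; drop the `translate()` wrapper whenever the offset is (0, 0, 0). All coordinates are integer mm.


translate([245, 394, 0]) cube([37, 23, 848]);
translate([784, 394, 0]) cube([37, 23, 848]);
translate([282, 394, 0]) cube([502, 23, 37]);
translate([282, 394, 811]) cube([502, 23, 37]);


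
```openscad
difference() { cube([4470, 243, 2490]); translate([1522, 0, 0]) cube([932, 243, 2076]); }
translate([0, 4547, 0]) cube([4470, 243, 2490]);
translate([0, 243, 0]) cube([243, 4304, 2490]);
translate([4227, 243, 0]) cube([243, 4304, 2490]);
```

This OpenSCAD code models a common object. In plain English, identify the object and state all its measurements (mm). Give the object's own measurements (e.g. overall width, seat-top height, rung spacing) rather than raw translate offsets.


A single room: four walls, each 2490 mm tall and 243 mm thick, enclosing an outside footprint 4470×4790 mm (x × y), no floor or roof. The front and back walls (−y and +y sides) run the full x-width; the side walls fit between their inner faces. A door opening 932 mm wide and 2076 mm tall is cut through the front wall from the floor up, its −x edge 1522 mm from the wall's −x end.


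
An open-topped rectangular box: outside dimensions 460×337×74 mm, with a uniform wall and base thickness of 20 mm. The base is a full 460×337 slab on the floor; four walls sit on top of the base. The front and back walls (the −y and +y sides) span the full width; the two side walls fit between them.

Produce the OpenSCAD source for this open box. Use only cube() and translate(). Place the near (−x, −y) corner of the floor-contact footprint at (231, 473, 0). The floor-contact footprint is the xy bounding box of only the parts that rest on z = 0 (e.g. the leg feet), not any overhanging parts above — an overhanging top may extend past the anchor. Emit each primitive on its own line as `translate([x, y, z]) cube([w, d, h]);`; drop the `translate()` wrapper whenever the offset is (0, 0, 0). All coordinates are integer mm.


translate([231, 473, 0]) cube([460, 337, 20]);
translate([231, 473, 20]) cube([460, 20, 54]);
translate([231, 790, 20]) cube([460, 20, 54]);
translate([231, 493, 20]) cube([20, 297, 54]);
translate([671, 493, 20]) cube([20, 297, 54]);


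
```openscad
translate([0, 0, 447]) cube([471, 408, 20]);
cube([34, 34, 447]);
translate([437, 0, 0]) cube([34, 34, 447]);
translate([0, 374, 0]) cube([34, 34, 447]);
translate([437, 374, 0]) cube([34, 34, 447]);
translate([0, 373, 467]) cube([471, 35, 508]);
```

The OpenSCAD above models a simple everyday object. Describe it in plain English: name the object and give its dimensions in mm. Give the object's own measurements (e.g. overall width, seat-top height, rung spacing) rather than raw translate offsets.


A chair. The seat is a 471×408×20 mm slab with its top at z = 467 mm, on four 34×34 mm corner legs (flush with the seat edges, standing on z = 0). A flat backrest 35 mm thick, 508 mm tall, spans the full seat width and rises from the seat top along its +y edge, rear face flush with the rear of the seat.


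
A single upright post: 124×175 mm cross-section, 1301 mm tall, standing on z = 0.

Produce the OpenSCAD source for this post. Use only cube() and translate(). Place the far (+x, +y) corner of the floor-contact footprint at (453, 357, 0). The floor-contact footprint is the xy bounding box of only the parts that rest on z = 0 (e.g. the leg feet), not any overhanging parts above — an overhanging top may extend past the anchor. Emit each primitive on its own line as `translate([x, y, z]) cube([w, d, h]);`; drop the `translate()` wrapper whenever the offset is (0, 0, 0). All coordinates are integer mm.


translate([329, 182, 0]) cube([124, 175, 1301]);


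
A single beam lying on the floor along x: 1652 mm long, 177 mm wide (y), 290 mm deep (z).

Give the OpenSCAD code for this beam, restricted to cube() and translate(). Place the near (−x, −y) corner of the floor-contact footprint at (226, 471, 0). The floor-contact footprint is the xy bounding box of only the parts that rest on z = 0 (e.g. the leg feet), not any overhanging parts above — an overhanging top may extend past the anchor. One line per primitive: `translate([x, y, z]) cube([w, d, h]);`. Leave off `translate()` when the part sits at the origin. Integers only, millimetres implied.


translate([226, 471, 0]) cube([1652, 177, 290]);


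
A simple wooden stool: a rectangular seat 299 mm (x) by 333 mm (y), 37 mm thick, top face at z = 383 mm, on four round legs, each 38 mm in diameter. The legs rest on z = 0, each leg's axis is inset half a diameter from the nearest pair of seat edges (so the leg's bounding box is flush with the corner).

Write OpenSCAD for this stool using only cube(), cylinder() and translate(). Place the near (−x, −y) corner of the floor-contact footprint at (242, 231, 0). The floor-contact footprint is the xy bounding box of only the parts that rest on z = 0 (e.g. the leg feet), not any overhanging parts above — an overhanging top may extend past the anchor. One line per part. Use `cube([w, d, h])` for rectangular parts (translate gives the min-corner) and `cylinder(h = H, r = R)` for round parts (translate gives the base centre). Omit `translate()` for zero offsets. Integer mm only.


translate([242, 231, 346]) cube([299, 333, 37]);
translate([261, 250, 0]) cylinder(h = 346, r = 19);
translate([522, 250, 0]) cylinder(h = 346, r = 19);
translate([261, 545, 0]) cylinder(h = 346, r = 19);
translate([522, 545, 0]) cylinder(h = 346, r = 19);


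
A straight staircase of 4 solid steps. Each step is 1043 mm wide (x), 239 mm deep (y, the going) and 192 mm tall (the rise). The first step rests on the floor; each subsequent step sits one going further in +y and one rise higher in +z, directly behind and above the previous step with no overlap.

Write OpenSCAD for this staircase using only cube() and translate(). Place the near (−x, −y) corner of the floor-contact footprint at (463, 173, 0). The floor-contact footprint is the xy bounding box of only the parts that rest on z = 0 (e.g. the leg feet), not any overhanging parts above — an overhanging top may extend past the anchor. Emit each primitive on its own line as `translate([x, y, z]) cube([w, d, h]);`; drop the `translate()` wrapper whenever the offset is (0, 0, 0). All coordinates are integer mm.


translate([463, 173, 0]) cube([1043, 239, 192]);
translate([463, 412, 192]) cube([1043, 239, 192]);
translate([463, 651, 384]) cube([1043, 239, 192]);
translate([463, 890, 576]) cube([1043, 239, 192]);


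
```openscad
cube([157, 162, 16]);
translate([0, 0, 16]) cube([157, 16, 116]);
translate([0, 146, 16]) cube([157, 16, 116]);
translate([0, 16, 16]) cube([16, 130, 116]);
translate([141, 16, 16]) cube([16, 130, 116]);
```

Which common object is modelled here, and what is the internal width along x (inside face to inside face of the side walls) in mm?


An open box. The internal width is 125 mm.

A 157×162 base slab with four walls standing on it — an open box. The base is 157 mm wide and the walls are 16 mm thick, so the internal width is 157 − 2 × 16 = 125 mm.


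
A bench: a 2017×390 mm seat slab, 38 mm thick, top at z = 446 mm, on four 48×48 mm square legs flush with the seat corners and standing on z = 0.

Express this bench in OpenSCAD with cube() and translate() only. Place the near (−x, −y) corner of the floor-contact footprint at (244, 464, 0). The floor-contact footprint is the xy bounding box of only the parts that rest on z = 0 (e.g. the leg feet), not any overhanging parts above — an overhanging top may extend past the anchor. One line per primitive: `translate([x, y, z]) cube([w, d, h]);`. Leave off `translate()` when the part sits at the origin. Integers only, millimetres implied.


translate([244, 464, 408]) cube([2017, 390, 38]);
translate([244, 464, 0]) cube([48, 48, 408]);
translate([244, 806, 0]) cube([48, 48, 408]);
translate([2213, 464, 0]) cube([48, 48, 408]);
translate([2213, 806, 0]) cube([48, 48, 408]);


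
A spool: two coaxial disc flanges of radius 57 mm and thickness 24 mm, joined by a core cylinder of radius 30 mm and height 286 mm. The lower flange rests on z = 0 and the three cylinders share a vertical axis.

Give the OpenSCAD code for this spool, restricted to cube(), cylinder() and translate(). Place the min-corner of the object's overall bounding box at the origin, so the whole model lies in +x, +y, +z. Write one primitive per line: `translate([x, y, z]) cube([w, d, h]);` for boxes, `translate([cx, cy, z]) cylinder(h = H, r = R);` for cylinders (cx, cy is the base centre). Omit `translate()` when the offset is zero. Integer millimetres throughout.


translate([57, 57, 0]) cylinder(h = 24, r = 57);
translate([57, 57, 24]) cylinder(h = 286, r = 30);
translate([57, 57, 310]) cylinder(h = 24, r = 57);


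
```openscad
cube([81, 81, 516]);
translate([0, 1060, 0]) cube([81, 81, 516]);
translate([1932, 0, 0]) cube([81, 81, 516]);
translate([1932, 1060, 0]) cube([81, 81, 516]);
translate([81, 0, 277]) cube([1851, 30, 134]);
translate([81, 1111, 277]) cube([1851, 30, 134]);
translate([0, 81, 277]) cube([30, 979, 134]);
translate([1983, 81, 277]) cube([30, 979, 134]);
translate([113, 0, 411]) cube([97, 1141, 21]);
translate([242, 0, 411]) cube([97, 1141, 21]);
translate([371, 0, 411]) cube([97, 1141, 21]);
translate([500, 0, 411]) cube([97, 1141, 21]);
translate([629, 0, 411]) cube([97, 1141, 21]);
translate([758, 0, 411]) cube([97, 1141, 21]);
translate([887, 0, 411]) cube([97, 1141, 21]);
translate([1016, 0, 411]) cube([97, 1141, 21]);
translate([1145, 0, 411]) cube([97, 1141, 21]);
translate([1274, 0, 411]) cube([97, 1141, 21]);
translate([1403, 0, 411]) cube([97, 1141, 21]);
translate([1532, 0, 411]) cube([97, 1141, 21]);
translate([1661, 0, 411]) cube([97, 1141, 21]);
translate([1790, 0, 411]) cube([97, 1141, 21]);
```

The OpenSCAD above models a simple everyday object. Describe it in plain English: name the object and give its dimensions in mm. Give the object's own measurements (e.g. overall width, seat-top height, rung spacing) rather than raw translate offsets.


A bed frame 2013 mm long (x) by 1141 mm wide (y). Four 81×81 mm corner posts, 516 mm tall, at the corners of the footprint. Four rails of 30 mm thickness and 134 mm height run between adjacent posts with their undersides at z = 277 mm, their outer faces flush with the outside of the frame (the two x-running rails run between the posts' inner faces; the two y-running rails run between the posts' inner faces). 14 slats, each 97 mm wide (x) and 21 mm thick, lie across the top of the two x-running rails, running the full 1141 mm width of the frame in y; along x they sit between the end posts with a 32 mm gap after the −x posts and between neighbouring slats, leaving 45 mm before the +x posts.


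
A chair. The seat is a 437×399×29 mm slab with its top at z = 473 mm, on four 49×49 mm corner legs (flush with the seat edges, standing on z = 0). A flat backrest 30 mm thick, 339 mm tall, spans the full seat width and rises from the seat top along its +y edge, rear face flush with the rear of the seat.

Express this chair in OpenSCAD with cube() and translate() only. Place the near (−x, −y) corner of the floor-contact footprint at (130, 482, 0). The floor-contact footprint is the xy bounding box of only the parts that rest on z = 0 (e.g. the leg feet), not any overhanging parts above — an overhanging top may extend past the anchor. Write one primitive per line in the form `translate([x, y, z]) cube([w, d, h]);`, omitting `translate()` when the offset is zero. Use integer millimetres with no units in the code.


translate([130, 482, 444]) cube([437, 399, 29]);
translate([130, 482, 0]) cube([49, 49, 444]);
translate([518, 482, 0]) cube([49, 49, 444]);
translate([130, 832, 0]) cube([49, 49, 444]);
translate([518, 832, 0]) cube([49, 49, 444]);
translate([130, 851, 473]) cube([437, 30, 339]);


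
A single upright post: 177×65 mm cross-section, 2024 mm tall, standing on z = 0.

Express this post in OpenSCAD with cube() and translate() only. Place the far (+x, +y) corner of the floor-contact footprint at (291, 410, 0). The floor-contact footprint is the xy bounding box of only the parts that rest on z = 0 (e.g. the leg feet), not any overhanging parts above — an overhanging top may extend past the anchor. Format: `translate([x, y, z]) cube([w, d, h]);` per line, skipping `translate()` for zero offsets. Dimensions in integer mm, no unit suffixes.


translate([114, 345, 0]) cube([177, 65, 2024]);


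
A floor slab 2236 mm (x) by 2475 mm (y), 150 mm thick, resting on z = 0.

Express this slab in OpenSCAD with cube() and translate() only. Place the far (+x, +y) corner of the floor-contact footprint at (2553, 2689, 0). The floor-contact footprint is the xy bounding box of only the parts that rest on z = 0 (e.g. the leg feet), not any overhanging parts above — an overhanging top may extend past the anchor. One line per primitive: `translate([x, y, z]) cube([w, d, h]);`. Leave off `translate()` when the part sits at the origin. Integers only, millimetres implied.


translate([317, 214, 0]) cube([2236, 2475, 150]);


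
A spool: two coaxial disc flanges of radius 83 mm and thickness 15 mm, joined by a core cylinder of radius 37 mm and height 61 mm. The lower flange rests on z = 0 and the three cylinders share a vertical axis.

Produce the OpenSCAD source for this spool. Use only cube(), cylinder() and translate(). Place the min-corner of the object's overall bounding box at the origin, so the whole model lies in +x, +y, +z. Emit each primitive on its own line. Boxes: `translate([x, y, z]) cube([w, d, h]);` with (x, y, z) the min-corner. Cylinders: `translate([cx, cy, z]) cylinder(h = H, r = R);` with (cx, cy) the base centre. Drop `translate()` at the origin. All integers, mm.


translate([83, 83, 0]) cylinder(h = 15, r = 83);
translate([83, 83, 15]) cylinder(h = 61, r = 37);
translate([83, 83, 76]) cylinder(h = 15, r = 83);


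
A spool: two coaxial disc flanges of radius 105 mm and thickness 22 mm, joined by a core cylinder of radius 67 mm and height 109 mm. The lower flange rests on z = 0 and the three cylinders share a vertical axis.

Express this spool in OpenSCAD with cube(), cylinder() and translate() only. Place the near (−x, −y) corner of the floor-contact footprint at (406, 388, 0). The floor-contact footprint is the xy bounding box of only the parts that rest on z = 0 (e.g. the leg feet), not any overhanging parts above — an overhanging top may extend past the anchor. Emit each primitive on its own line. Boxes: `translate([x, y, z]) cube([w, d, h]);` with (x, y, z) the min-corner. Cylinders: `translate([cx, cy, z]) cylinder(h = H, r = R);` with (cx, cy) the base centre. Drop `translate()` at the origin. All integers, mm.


translate([511, 493, 0]) cylinder(h = 22, r = 105);
translate([511, 493, 22]) cylinder(h = 109, r = 67);
translate([511, 493, 131]) cylinder(h = 22, r = 105);


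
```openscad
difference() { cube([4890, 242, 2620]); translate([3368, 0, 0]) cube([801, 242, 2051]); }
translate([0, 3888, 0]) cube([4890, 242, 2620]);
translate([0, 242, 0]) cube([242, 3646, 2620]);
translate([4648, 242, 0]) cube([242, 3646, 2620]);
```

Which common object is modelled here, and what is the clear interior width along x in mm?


A single room. The interior width is 4406 mm.

Four walls enclosing a rectangle with a door in the front wall — a room. Outside width 4890 minus two 242 mm walls gives 4406 mm.


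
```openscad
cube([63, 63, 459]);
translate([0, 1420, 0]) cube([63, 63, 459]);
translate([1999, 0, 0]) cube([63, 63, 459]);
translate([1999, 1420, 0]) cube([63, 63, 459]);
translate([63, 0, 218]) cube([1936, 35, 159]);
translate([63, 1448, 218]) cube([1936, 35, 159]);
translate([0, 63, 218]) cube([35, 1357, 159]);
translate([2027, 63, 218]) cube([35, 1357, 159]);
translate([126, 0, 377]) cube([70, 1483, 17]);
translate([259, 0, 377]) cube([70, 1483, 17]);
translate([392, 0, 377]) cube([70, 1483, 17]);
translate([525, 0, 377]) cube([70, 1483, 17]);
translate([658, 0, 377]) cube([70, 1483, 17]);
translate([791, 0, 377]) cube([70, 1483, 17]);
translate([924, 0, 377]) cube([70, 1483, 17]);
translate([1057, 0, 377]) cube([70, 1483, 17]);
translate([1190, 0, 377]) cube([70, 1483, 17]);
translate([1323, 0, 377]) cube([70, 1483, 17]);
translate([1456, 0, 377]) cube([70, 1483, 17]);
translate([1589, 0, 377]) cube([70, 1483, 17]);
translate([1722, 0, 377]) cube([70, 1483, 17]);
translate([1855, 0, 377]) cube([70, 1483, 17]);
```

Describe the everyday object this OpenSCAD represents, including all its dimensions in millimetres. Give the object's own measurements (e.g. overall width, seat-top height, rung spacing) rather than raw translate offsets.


A bed frame 2062 mm long (x) by 1483 mm wide (y). Four 63×63 mm corner posts, 459 mm tall, at the corners of the footprint. Four rails of 35 mm thickness and 159 mm height run between adjacent posts with their undersides at z = 218 mm, their outer faces flush with the outside of the frame (the two x-running rails run between the posts' inner faces; the two y-running rails run between the posts' inner faces). 14 slats, each 70 mm wide (x) and 17 mm thick, lie across the top of the two x-running rails, running the full 1483 mm width of the frame in y; along x they sit between the end posts with a 63 mm gap after the −x posts and between neighbouring slats, leaving 74 mm before the +x posts.


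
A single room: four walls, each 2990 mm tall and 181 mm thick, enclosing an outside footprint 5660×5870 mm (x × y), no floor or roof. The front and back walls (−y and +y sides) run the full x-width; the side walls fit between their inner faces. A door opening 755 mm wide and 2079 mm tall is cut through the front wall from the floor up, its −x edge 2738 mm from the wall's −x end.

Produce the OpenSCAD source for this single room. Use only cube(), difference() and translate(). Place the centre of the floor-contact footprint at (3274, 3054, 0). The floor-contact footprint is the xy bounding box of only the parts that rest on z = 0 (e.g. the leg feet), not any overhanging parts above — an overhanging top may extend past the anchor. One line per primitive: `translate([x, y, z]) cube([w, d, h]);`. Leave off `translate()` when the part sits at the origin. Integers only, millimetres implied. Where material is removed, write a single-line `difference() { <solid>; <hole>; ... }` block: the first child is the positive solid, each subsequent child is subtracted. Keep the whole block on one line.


difference() { translate([444, 119, 0]) cube([5660, 181, 2990]); translate([3182, 119, 0]) cube([755, 181, 2079]); }
translate([444, 5808, 0]) cube([5660, 181, 2990]);
translate([444, 300, 0]) cube([181, 5508, 2990]);
translate([5923, 300, 0]) cube([181, 5508, 2990]);


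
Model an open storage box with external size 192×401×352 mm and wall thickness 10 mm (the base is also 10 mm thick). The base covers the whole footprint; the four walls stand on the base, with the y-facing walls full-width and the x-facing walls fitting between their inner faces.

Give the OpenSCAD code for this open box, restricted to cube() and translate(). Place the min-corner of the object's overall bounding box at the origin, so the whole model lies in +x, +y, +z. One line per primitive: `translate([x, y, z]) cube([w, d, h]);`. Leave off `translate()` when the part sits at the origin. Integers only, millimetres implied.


cube([192, 401, 10]);
translate([0, 0, 10]) cube([192, 10, 342]);
translate([0, 391, 10]) cube([192, 10, 342]);
translate([0, 10, 10]) cube([10, 381, 342]);
translate([182, 10, 10]) cube([10, 381, 342]);


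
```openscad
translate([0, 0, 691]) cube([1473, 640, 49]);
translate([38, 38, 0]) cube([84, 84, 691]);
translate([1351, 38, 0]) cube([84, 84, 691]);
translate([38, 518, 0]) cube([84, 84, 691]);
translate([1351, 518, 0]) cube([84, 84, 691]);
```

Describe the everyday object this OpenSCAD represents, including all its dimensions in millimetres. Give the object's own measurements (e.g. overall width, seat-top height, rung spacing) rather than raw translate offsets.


A rectangular dining table. The top is 1473×640×49 mm with its upper surface at z = 740 mm. It stands on four 84×84 mm square legs, each inset 38 mm from the nearest pair of top edges, running from the floor to the underside of the top.


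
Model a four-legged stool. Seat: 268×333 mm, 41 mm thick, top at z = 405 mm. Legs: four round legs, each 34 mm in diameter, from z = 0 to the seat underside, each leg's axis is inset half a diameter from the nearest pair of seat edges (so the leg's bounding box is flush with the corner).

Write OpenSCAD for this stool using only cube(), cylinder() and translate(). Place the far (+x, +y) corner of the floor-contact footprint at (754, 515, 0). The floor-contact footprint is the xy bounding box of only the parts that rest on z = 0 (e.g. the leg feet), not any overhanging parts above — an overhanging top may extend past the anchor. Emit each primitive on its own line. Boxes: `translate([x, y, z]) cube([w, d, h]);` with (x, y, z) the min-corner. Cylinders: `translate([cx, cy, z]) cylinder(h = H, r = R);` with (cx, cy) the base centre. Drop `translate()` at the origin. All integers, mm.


// leg_h = 405 - 41 = 364
translate([486, 182, 364]) cube([268, 333, 41]);
translate([503, 199, 0]) cylinder(h = 364, r = 17);
translate([737, 199, 0]) cylinder(h = 364, r = 17);
translate([503, 498, 0]) cylinder(h = 364, r = 17);
translate([737, 498, 0]) cylinder(h = 364, r = 17);


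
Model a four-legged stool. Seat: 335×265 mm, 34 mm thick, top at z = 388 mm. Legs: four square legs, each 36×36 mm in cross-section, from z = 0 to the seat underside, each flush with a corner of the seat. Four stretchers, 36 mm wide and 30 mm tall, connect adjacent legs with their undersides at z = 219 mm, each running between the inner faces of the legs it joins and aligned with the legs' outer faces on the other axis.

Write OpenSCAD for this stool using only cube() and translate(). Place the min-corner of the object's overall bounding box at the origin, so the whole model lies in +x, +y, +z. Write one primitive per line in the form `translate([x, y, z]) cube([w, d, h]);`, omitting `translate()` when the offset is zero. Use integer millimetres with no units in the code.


translate([0, 0, 354]) cube([335, 265, 34]);
cube([36, 36, 354]);
translate([299, 0, 0]) cube([36, 36, 354]);
translate([0, 229, 0]) cube([36, 36, 354]);
translate([299, 229, 0]) cube([36, 36, 354]);
translate([36, 0, 219]) cube([263, 36, 30]);
translate([36, 229, 219]) cube([263, 36, 30]);
translate([0, 36, 219]) cube([36, 193, 30]);
translate([299, 36, 219]) cube([36, 193, 30]);


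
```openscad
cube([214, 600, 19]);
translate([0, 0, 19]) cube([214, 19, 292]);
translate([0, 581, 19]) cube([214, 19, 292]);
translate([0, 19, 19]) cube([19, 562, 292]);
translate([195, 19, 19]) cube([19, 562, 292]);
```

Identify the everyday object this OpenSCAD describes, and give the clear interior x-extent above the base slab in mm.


An open box. The internal width is 176 mm.

A 214×600 base slab with four walls standing on it — an open box. The base is 214 mm wide and the walls are 19 mm thick, so the internal width is 214 − 2 × 19 = 176 mm.


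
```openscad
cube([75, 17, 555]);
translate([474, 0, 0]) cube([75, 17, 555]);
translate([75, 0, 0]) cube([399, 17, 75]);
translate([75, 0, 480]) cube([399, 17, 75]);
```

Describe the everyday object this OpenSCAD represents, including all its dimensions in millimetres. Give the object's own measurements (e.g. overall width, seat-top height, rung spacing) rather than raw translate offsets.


A rectangular picture frame lying in the x–z plane (depth along y). The opening is 399 mm wide (x) by 405 mm tall (z), surrounded by a border 75 mm wide on all four sides. The frame is 17 mm deep and is made of two full-height vertical stiles with two horizontal rails fitted between them.


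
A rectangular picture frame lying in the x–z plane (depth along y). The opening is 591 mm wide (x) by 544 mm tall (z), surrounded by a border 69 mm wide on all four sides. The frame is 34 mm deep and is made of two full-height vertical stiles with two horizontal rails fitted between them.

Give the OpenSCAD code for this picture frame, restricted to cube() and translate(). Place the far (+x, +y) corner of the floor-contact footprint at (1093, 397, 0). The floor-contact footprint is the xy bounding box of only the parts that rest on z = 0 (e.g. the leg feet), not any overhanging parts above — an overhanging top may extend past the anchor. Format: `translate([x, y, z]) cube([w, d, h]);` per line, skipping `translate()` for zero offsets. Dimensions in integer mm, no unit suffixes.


translate([364, 363, 0]) cube([69, 34, 682]);
translate([1024, 363, 0]) cube([69, 34, 682]);
translate([433, 363, 0]) cube([591, 34, 69]);
translate([433, 363, 613]) cube([591, 34, 69]);


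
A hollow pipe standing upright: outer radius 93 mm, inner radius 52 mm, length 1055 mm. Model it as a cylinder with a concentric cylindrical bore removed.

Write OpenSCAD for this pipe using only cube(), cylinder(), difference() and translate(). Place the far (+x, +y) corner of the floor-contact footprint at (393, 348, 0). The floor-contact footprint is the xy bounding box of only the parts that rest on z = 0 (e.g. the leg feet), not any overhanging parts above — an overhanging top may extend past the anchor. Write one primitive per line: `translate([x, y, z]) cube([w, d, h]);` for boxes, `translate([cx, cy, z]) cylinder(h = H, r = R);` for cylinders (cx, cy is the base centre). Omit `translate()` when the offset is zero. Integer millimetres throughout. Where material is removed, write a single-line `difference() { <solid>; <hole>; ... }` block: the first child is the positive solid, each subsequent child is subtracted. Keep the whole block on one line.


difference() { translate([300, 255, 0]) cylinder(h = 1055, r = 93); translate([300, 255, 0]) cylinder(h = 1055, r = 52); }


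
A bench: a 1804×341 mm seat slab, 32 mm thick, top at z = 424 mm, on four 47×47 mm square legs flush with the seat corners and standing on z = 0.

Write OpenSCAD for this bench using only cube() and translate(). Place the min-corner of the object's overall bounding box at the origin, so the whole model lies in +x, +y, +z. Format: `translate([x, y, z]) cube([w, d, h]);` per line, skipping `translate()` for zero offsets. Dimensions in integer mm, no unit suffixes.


// leg_h = 424 − 32 = 392
translate([0, 0, 392]) cube([1804, 341, 32]);
cube([47, 47, 392]);
translate([0, 294, 0]) cube([47, 47, 392]);
translate([1757, 0, 0]) cube([47, 47, 392]);
translate([1757, 294, 0]) cube([47, 47, 392]);


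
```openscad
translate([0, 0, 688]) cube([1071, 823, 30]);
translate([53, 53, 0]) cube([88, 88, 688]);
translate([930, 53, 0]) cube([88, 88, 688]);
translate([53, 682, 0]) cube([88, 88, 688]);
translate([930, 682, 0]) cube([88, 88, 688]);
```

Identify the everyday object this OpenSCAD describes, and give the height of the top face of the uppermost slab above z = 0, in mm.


A table. The table height is 718 mm.

A 1071×823×30 slab sits at z = 688 on four 88 mm square posts — a table. The top surface is at 688 + 30 = 718 mm.


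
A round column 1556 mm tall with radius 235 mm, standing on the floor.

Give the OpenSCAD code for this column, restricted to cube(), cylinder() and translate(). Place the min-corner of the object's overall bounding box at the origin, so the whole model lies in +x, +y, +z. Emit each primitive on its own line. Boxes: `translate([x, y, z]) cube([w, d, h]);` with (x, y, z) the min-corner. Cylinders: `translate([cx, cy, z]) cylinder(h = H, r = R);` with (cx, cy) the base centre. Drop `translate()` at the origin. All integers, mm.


translate([235, 235, 0]) cylinder(h = 1556, r = 235);


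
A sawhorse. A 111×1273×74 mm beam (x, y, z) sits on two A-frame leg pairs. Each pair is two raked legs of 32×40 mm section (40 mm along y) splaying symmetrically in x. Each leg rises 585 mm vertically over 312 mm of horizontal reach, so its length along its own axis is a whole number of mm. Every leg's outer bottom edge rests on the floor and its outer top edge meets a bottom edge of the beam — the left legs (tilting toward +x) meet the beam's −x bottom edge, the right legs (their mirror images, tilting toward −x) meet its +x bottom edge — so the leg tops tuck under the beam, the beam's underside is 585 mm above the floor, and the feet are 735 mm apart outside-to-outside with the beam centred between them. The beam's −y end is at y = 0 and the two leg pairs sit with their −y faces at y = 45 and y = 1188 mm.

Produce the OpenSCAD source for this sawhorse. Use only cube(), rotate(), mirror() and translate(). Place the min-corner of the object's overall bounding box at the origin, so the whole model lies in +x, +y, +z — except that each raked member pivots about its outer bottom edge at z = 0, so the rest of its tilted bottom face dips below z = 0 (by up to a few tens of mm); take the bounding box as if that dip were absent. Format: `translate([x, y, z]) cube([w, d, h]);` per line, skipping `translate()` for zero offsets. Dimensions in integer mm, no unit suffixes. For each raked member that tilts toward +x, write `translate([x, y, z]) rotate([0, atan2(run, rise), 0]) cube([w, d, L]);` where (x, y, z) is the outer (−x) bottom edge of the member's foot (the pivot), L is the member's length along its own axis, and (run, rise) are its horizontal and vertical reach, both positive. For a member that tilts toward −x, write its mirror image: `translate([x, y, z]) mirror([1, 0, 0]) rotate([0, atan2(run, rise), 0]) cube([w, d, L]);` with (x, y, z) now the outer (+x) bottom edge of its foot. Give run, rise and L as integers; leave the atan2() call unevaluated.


// leg length = √(312² + 585²) = 663
// right-leg outer foot x = 2·312 + 111 = 735
// beam min-corner = (312, 0, 585)
translate([312, 0, 585]) cube([111, 1273, 74]);
translate([0, 45, 0]) rotate([0, atan2(312, 585), 0]) cube([32, 40, 663]);
translate([735, 45, 0]) mirror([1, 0, 0]) rotate([0, atan2(312, 585), 0]) cube([32, 40, 663]);
translate([0, 1188, 0]) rotate([0, atan2(312, 585), 0]) cube([32, 40, 663]);
translate([735, 1188, 0]) mirror([1, 0, 0]) rotate([0, atan2(312, 585), 0]) cube([32, 40, 663]);


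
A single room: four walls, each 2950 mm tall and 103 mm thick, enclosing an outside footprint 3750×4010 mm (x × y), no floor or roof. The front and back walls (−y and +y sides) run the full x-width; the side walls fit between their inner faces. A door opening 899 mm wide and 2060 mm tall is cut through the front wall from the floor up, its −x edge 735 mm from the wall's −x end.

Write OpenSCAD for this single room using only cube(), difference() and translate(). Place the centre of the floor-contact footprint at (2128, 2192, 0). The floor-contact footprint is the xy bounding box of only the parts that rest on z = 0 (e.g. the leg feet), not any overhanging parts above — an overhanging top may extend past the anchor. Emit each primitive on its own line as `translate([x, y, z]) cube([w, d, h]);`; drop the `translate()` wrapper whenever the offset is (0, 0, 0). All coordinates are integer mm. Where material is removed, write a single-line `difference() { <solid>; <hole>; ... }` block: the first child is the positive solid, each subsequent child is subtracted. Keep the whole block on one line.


difference() { translate([253, 187, 0]) cube([3750, 103, 2950]); translate([988, 187, 0]) cube([899, 103, 2060]); }
translate([253, 4094, 0]) cube([3750, 103, 2950]);
translate([253, 290, 0]) cube([103, 3804, 2950]);
translate([3900, 290, 0]) cube([103, 3804, 2950]);


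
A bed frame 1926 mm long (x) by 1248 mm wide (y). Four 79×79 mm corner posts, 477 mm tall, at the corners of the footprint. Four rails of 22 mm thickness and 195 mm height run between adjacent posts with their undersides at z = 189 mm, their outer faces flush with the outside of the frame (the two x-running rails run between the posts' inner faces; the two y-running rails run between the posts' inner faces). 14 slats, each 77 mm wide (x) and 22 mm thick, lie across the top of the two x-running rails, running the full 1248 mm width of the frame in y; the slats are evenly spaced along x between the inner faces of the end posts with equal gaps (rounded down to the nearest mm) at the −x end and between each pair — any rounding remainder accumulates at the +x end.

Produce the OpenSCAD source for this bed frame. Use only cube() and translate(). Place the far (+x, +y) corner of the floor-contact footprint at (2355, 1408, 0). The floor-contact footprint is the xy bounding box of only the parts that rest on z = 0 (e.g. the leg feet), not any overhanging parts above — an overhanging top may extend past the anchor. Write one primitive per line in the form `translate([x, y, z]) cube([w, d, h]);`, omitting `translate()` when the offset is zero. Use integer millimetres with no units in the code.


translate([429, 160, 0]) cube([79, 79, 477]);
translate([429, 1329, 0]) cube([79, 79, 477]);
translate([2276, 160, 0]) cube([79, 79, 477]);
translate([2276, 1329, 0]) cube([79, 79, 477]);
translate([508, 160, 189]) cube([1768, 22, 195]);
translate([508, 1386, 189]) cube([1768, 22, 195]);
translate([429, 239, 189]) cube([22, 1090, 195]);
translate([2333, 239, 189]) cube([22, 1090, 195]);
translate([554, 160, 384]) cube([77, 1248, 22]);
translate([677, 160, 384]) cube([77, 1248, 22]);
translate([800, 160, 384]) cube([77, 1248, 22]);
translate([923, 160, 384]) cube([77, 1248, 22]);
translate([1046, 160, 384]) cube([77, 1248, 22]);
translate([1169, 160, 384]) cube([77, 1248, 22]);
translate([1292, 160, 384]) cube([77, 1248, 22]);
translate([1415, 160, 384]) cube([77, 1248, 22]);
translate([1538, 160, 384]) cube([77, 1248, 22]);
translate([1661, 160, 384]) cube([77, 1248, 22]);
translate([1784, 160, 384]) cube([77, 1248, 22]);
translate([1907, 160, 384]) cube([77, 1248, 22]);
translate([2030, 160, 384]) cube([77, 1248, 22]);
translate([2153, 160, 384]) cube([77, 1248, 22]);


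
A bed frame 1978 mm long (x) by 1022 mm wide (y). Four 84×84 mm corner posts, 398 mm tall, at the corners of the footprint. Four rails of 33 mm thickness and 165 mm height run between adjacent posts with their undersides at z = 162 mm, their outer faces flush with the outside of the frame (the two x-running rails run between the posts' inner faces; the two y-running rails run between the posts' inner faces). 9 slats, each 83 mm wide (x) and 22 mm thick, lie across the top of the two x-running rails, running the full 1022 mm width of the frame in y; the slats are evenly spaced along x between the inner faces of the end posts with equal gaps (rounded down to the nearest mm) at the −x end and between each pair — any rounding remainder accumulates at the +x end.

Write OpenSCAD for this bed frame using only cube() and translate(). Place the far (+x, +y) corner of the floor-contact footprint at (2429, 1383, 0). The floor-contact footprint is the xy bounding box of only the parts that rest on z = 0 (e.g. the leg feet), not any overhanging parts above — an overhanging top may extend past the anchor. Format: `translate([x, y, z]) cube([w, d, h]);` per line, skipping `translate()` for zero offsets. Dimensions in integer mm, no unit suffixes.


translate([451, 361, 0]) cube([84, 84, 398]);
translate([451, 1299, 0]) cube([84, 84, 398]);
translate([2345, 361, 0]) cube([84, 84, 398]);
translate([2345, 1299, 0]) cube([84, 84, 398]);
translate([535, 361, 162]) cube([1810, 33, 165]);
translate([535, 1350, 162]) cube([1810, 33, 165]);
translate([451, 445, 162]) cube([33, 854, 165]);
translate([2396, 445, 162]) cube([33, 854, 165]);
translate([641, 361, 327]) cube([83, 1022, 22]);
translate([830, 361, 327]) cube([83, 1022, 22]);
translate([1019, 361, 327]) cube([83, 1022, 22]);
translate([1208, 361, 327]) cube([83, 1022, 22]);
translate([1397, 361, 327]) cube([83, 1022, 22]);
translate([1586, 361, 327]) cube([83, 1022, 22]);
translate([1775, 361, 327]) cube([83, 1022, 22]);
translate([1964, 361, 327]) cube([83, 1022, 22]);
translate([2153, 361, 327]) cube([83, 1022, 22]);


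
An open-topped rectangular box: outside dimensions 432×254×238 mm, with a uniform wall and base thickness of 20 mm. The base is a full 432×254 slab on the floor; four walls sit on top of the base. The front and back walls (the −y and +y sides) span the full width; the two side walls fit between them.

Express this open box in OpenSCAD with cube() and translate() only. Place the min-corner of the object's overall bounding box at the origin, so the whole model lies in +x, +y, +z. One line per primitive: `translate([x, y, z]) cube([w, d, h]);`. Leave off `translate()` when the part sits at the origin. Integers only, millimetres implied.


cube([432, 254, 20]);
translate([0, 0, 20]) cube([432, 20, 218]);
translate([0, 234, 20]) cube([432, 20, 218]);
translate([0, 20, 20]) cube([20, 214, 218]);
translate([412, 20, 20]) cube([20, 214, 218]);


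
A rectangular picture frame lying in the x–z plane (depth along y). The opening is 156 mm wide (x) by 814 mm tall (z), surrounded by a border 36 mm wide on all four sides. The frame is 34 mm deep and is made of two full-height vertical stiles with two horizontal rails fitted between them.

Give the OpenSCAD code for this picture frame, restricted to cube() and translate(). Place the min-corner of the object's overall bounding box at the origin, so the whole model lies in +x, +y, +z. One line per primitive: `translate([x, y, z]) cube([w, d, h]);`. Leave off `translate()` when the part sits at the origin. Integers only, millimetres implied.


cube([36, 34, 886]);
translate([192, 0, 0]) cube([36, 34, 886]);
translate([36, 0, 0]) cube([156, 34, 36]);
translate([36, 0, 850]) cube([156, 34, 36]);


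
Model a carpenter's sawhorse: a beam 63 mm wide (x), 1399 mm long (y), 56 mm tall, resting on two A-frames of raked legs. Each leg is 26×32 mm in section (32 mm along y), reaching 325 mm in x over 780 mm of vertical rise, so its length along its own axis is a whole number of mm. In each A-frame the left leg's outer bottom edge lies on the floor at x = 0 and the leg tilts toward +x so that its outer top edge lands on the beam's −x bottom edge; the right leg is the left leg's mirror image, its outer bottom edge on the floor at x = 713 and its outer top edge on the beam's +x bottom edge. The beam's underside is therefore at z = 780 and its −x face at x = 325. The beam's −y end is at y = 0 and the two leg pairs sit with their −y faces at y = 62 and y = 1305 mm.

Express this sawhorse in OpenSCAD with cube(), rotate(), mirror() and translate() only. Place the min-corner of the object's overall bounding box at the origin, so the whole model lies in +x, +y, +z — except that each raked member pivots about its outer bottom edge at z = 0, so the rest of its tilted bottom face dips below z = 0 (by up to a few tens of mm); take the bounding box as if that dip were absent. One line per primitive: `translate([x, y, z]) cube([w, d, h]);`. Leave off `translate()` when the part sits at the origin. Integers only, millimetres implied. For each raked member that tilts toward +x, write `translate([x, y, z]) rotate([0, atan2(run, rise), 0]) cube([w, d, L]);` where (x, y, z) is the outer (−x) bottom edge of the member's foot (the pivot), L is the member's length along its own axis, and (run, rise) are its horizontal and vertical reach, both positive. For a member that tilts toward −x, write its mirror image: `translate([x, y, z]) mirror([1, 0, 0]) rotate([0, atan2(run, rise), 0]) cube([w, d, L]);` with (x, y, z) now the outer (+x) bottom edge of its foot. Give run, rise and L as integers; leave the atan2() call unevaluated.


translate([325, 0, 780]) cube([63, 1399, 56]);
translate([0, 62, 0]) rotate([0, atan2(325, 780), 0]) cube([26, 32, 845]);
translate([713, 62, 0]) mirror([1, 0, 0]) rotate([0, atan2(325, 780), 0]) cube([26, 32, 845]);
translate([0, 1305, 0]) rotate([0, atan2(325, 780), 0]) cube([26, 32, 845]);
translate([713, 1305, 0]) mirror([1, 0, 0]) rotate([0, atan2(325, 780), 0]) cube([26, 32, 845]);
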